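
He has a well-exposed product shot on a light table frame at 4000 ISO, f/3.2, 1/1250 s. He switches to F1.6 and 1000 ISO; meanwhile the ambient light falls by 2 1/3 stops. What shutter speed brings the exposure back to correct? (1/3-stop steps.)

Scene light: 2 1/3 stops darker.
Aperture: f/3.2 → f/2.8 → f/2.5 → f/2.2 → f/2 → f/1.8 → f/1.6 — 2 stops opened up (brighter).
ISO: 4000 → 3200 → 2500 → 2000 → 1600 → 1250 → 1000 — 2 stops dropped (darker).
Net so far: 2 1/3 stops darker. Shutter speed: 1/1250 → 1/1000 → 1/800 → 1/640 → 1/500 → 1/400 → 1/320 → 1/250.

1/250s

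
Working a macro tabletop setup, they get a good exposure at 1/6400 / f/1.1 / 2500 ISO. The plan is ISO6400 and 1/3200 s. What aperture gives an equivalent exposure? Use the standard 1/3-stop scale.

ISO: 2500 → 3200 → 4000 → 5000 → 6400 — 1 1/3 stops higher (brighter).
Shutter speed: 1/6400 → 1/5000 → 1/4000 → 1/3200 — 1 stop slower (brighter).
Net change so far: 2 1/3 stops brighter. Offset with the aperture: f/1.1 → f/1.2 → f/1.4 → f/1.6 → f/1.8 → f/2 → f/2.2 → f/2.5.

f/2.5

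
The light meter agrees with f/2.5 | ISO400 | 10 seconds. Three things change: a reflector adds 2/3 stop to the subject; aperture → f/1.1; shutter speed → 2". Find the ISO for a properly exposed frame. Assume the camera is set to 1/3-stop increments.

ISO 250

Scene light: 2/3 stop brighter.
Aperture: f/2.5 → f/2.2 → f/2 → f/1.8 → f/1.6 → f/1.4 → f/1.2 → f/1.1 — 2 1/3 stops larger aperture (brighter).
Shutter speed: 10 → 8 → 6 → 5 → 4 → 3.2 → 2.5 → 2 — 2 1/3 stops shorter (darker).
Net so far: 2/3 stop brighter. ISO: 400 → 320 → 250.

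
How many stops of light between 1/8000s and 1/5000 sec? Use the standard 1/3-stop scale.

2/3 stop

1/8000 → 1/6400 → 1/5000 — count the steps: 2 third-stops = 2/3 stop.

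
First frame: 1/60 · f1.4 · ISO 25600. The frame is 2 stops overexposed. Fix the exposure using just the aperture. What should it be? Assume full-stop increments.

Overexposed by 2 stops → need 2 stops darker.
Aperture: f/1.4 → f/2 → f/2.8.

f/2.8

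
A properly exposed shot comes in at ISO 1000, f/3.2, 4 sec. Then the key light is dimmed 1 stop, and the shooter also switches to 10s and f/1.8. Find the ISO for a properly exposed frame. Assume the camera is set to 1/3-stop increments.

Scene light: 1 stop darker.
Shutter speed: 4 → 5 → 6 → 8 → 10 — 1 1/3 stops longer (brighter).
Aperture: f/3.2 → f/2.8 → f/2.5 → f/2.2 → f/2 → f/1.8 — 1 2/3 stops wider (brighter).
Net so far: 2 stops brighter. ISO: 1000 → 800 → 640 → 500 → 400 → 320 → 250.

ISO 250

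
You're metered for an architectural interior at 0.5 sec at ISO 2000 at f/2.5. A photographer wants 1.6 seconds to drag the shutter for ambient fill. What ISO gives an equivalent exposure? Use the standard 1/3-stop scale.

Shutter speed: 0.5 → 0.6 → 0.8 → 1 → 1.3 → 1.6 — 1 2/3 stops longer (brighter).
Need 1 2/3 stops darker from the ISO: 2000 → 1600 → 1250 → 1000 → 800 → 640.

ISO 640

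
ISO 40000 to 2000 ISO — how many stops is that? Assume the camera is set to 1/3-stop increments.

40000 → 32000 → 25600 → 20000 → 16000 → 12800 → 10000 → 8000 → 6400 → 5000 → 4000 → 3200 → 2500 → 2000 — count the steps: 13 third-stops = 4 1/3 stops.

4 1/3 stops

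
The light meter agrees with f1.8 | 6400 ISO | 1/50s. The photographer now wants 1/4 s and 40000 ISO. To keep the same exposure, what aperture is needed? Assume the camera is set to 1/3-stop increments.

Shutter speed: 1/50 → 1/40 → 1/30 → 1/25 → 1/20 → 1/15 → 1/13 → 1/10 → 1/8 → 1/6 → 1/5 → 1/4 — 3 2/3 stops longer (brighter).
ISO: 6400 → 8000 → 10000 → 12800 → 16000 → 20000 → 25600 → 32000 → 40000 — 2 2/3 stops higher (brighter).
Net change so far: 6 1/3 stops brighter. Offset with the aperture: f/1.8 → f/2 → f/2.2 → f/2.5 → f/2.8 → f/3.2 → f/3.5 → f/4 → f/4.5 → f/5 → f/5.6 → f/6.3 → f/7.1 → f/8 → f/9 → f/10 → f/11 → f/13 → f/14 → f/16.

f/16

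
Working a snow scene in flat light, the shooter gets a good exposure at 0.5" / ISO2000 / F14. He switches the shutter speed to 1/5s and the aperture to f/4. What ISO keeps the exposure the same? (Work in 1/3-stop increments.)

Shutter speed: 0.5 → 0.4 → 0.3 → 1/4 → 1/5 — 1 1/3 stops faster (darker).
Aperture: f/14 → f/13 → f/11 → f/10 → f/9 → f/8 → f/7.1 → f/6.3 → f/5.6 → f/5 → f/4.5 → f/4 — 3 2/3 stops wider (brighter).
Net change so far: 2 1/3 stops brighter. Offset with the ISO: 2000 → 1600 → 1250 → 1000 → 800 → 640 → 500 → 400.

ISO 400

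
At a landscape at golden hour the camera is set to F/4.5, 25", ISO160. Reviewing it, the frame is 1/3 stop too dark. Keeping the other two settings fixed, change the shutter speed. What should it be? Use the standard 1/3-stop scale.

Underexposed by 1/3 stop → need 1/3 stop brighter.
Shutter speed: 25 → 30.

30 s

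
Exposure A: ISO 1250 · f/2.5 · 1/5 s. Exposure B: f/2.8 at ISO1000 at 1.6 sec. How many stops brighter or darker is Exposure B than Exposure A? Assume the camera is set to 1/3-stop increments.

2 1/3 stops brighter

Aperture: f/2.5 → f/2.8 — 1/3 stop narrower (darker).
Shutter speed: 1/5 → 1/4 → 0.3 → 0.4 → 0.5 → 0.6 → 0.8 → 1 → 1.3 → 1.6 — 3 stops longer (brighter).
ISO: 1250 → 1000 — 1/3 stop dropped (darker).
Net: −1/3 +3 −1/3 = +2 1/3 stops.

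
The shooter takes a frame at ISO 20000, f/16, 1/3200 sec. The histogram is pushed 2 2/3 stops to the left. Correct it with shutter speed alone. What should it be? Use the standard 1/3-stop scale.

Underexposed by 2 2/3 stops → need 2 2/3 stops brighter.
Shutter speed: 1/3200 → 1/2500 → 1/2000 → 1/1600 → 1/1250 → 1/1000 → 1/800 → 1/640 → 1/500.

1/500s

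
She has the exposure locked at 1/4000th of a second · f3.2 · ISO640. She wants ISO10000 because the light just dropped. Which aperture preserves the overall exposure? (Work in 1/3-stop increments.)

ISO: 640 → 800 → 1000 → 1250 → 1600 → 2000 → 2500 → 3200 → 4000 → 5000 → 6400 → 8000 → 10000 — 4 stops higher (brighter).
Need 4 stops darker from the aperture: f/3.2 → f/3.5 → f/4 → f/4.5 → f/5 → f/5.6 → f/6.3 → f/7.1 → f/8 → f/9 → f/10 → f/11 → f/13.

f/13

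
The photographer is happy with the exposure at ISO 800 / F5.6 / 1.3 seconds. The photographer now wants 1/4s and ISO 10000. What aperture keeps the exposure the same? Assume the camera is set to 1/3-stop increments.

f/9

Shutter speed: 1.3 → 1 → 0.8 → 0.6 → 0.5 → 0.4 → 0.3 → 1/4 — 2 1/3 stops shorter (darker).
ISO: 800 → 1000 → 1250 → 1600 → 2000 → 2500 → 3200 → 4000 → 5000 → 6400 → 8000 → 10000 — 3 2/3 stops higher (brighter).
Net change so far: 1 1/3 stops brighter. Offset with the aperture: f/5.6 → f/6.3 → f/7.1 → f/8 → f/9.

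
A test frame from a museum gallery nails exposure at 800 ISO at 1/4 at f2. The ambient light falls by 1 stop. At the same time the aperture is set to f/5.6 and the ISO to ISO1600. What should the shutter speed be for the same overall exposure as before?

2 s

Scene light: 1 stop darker.
Aperture: f/2 → f/2.8 → f/4 → f/5.6 — 3 stops narrower (darker).
ISO: 800 → 1600 — 1 stop higher (brighter).
Net so far: 3 stops darker. Shutter speed: 1/4 → 1/2 → 1 → 2.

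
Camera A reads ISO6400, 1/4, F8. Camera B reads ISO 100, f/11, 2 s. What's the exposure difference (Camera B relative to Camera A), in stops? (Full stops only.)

Aperture: f/8 → f/11 — 1 stop stopped down (darker).
Shutter speed: 1/4 → 1/2 → 1 → 2 — 3 stops longer (brighter).
ISO: 6400 → 3200 → 1600 → 800 → 400 → 200 → 100 — 6 stops dropped (darker).
Net: −1 +3 −6 = −4 stops.

4 stops darker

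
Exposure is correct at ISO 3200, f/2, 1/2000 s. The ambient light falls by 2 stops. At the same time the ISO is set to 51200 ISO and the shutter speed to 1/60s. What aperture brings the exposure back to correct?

Scene light: 2 stops darker.
ISO: 3200 → 6400 → 12800 → 25600 → 51200 — 4 stops raised (brighter).
Shutter speed: 1/2000 → 1/1000 → 1/500 → 1/250 → 1/125 → 1/60 — 5 stops longer (brighter).
Net so far: 7 stops brighter. Aperture: f/2 → f/2.8 → f/4 → f/5.6 → f/8 → f/11 → f/16 → f/22.

f/22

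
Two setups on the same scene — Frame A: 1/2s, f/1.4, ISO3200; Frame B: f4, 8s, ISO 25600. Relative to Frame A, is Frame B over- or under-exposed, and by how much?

Aperture: f/1.4 → f/2 → f/2.8 → f/4 — 3 stops stopped down (darker).
Shutter speed: 1/2 → 1 → 2 → 4 → 8 — 4 stops longer (brighter).
ISO: 3200 → 6400 → 12800 → 25600 — 3 stops higher (brighter).
Net: −3 +4 +3 = +4 stops.

4 stops brighter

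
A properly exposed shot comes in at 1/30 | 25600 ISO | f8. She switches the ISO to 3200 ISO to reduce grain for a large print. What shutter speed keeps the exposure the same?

1/4s

ISO: 25600 → 12800 → 6400 → 3200 — 3 stops lower (darker).
Need 3 stops brighter from the shutter speed: 1/30 → 1/15 → 1/8 → 1/4.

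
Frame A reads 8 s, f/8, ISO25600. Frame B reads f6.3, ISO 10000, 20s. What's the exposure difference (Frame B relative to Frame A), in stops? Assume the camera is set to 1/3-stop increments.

2/3 stop brighter

Aperture: f/8 → f/7.1 → f/6.3 — 2/3 stop wider (brighter).
Shutter speed: 8 → 10 → 13 → 15 → 20 — 1 1/3 stops longer (brighter).
ISO: 25600 → 20000 → 16000 → 12800 → 10000 — 1 1/3 stops lower (darker).
Net: +2/3 +1 1/3 −1 1/3 = +2/3 stops.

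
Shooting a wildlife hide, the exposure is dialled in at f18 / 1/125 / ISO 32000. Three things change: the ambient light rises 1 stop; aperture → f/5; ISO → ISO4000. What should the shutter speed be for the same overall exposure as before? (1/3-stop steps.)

1/400s

Scene light: 1 stop brighter.
Aperture: f/18 → f/16 → f/14 → f/13 → f/11 → f/10 → f/9 → f/8 → f/7.1 → f/6.3 → f/5.6 → f/5 — 3 2/3 stops opened up (brighter).
ISO: 32000 → 25600 → 20000 → 16000 → 12800 → 10000 → 8000 → 6400 → 5000 → 4000 — 3 stops dropped (darker).
Net so far: 1 2/3 stops brighter. Shutter speed: 1/125 → 1/160 → 1/200 → 1/250 → 1/320 → 1/400.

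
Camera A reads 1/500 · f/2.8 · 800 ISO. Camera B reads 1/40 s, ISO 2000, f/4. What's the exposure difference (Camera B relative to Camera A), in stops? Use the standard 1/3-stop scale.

Aperture: f/2.8 → f/3.2 → f/3.5 → f/4 — 1 stop smaller aperture (darker).
Shutter speed: 1/500 → 1/400 → 1/320 → 1/250 → 1/200 → 1/160 → 1/125 → 1/100 → 1/80 → 1/60 → 1/50 → 1/40 — 3 2/3 stops slower (brighter).
ISO: 800 → 1000 → 1250 → 1600 → 2000 — 1 1/3 stops higher (brighter).
Net: −1 +3 2/3 +1 1/3 = +4 stops.

4 stops brighter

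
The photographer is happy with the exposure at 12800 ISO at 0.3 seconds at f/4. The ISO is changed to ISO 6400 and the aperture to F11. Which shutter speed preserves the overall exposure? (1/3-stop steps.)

ISO: 12800 → 10000 → 8000 → 6400 — 1 stop dropped (darker).
Aperture: f/4 → f/4.5 → f/5 → f/5.6 → f/6.3 → f/7.1 → f/8 → f/9 → f/10 → f/11 — 3 stops narrower (darker).
Net change so far: 4 stops darker. Offset with the shutter speed: 0.3 → 0.4 → 0.5 → 0.6 → 0.8 → 1 → 1.3 → 1.6 → 2 → 2.5 → 3.2 → 4 → 5.

5 s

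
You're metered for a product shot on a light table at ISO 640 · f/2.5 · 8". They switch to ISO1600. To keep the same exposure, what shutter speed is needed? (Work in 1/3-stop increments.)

ISO: 640 → 800 → 1000 → 1250 → 1600 — 1 1/3 stops higher (brighter).
Need 1 1/3 stops darker from the shutter speed: 8 → 6 → 5 → 4 → 3.2.

3.2 s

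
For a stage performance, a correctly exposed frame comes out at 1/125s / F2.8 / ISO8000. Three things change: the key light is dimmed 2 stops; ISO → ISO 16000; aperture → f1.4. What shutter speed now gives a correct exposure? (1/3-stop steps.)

Scene light: 2 stops darker.
ISO: 8000 → 10000 → 12800 → 16000 — 1 stop higher (brighter).
Aperture: f/2.8 → f/2.5 → f/2.2 → f/2 → f/1.8 → f/1.6 → f/1.4 — 2 stops wider (brighter).
Net so far: 1 stop brighter. Shutter speed: 1/125 → 1/160 → 1/200 → 1/250.

1/250s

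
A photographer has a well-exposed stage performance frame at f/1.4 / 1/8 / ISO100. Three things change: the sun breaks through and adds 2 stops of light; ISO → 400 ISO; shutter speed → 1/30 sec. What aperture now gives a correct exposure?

f/2.8

Scene light: 2 stops brighter.
ISO: 100 → 200 → 400 — 2 stops higher (brighter).
Shutter speed: 1/8 → 1/15 → 1/30 — 2 stops faster (darker).
Net so far: 2 stops brighter. Aperture: f/1.4 → f/2 → f/2.8.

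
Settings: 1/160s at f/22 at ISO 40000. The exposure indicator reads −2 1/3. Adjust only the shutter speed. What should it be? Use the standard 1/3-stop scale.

Underexposed by 2 1/3 stops → need 2 1/3 stops brighter.
Shutter speed: 1/160 → 1/125 → 1/100 → 1/80 → 1/60 → 1/50 → 1/40 → 1/30.

1/30s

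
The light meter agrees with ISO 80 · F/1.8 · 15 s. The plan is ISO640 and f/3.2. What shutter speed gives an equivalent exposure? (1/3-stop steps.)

ISO: 80 → 100 → 125 → 160 → 200 → 250 → 320 → 400 → 500 → 640 — 3 stops higher (brighter).
Aperture: f/1.8 → f/2 → f/2.2 → f/2.5 → f/2.8 → f/3.2 — 1 2/3 stops narrower (darker).
Net change so far: 1 1/3 stops brighter. Offset with the shutter speed: 15 → 13 → 10 → 8 → 6.

6 s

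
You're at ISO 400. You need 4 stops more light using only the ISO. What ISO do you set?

ISO: 400 → 800 → 1600 → 3200 → 6400 — 4 stops raised (brighter).

ISO 6400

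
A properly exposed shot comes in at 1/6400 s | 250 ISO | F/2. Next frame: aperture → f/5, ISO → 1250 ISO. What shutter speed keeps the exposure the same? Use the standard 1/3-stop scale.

1/5000s

Aperture: f/2 → f/2.2 → f/2.5 → f/2.8 → f/3.2 → f/3.5 → f/4 → f/4.5 → f/5 — 2 2/3 stops narrower (darker).
ISO: 250 → 320 → 400 → 500 → 640 → 800 → 1000 → 1250 — 2 1/3 stops higher (brighter).
Net change so far: 1/3 stop darker. Offset with the shutter speed: 1/6400 → 1/5000.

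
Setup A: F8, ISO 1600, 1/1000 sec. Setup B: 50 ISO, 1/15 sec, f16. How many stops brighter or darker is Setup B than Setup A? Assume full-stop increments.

Aperture: f/8 → f/11 → f/16 — 2 stops narrower (darker).
Shutter speed: 1/1000 → 1/500 → 1/250 → 1/125 → 1/60 → 1/30 → 1/15 — 6 stops slower (brighter).
ISO: 1600 → 800 → 400 → 200 → 100 → 50 — 5 stops dropped (darker).
Net: −2 +6 −5 = −1 stop.

1 stop darker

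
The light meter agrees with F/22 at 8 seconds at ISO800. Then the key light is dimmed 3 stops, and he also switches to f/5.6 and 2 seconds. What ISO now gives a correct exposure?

ISO 1600

Scene light: 3 stops darker.
Aperture: f/22 → f/16 → f/11 → f/8 → f/5.6 — 4 stops wider (brighter).
Shutter speed: 8 → 4 → 2 — 2 stops shorter (darker).
Net so far: 1 stop darker. ISO: 800 → 1600.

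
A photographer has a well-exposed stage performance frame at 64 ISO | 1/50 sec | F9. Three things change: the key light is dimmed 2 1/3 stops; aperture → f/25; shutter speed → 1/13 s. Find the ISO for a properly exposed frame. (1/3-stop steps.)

ISO 640

Scene light: 2 1/3 stops darker.
Aperture: f/9 → f/10 → f/11 → f/13 → f/14 → f/16 → f/18 → f/20 → f/22 → f/25 — 3 stops smaller aperture (darker).
Shutter speed: 1/50 → 1/40 → 1/30 → 1/25 → 1/20 → 1/15 → 1/13 — 2 stops slower (brighter).
Net so far: 3 1/3 stops darker. ISO: 64 → 80 → 100 → 125 → 160 → 200 → 250 → 320 → 400 → 500 → 640.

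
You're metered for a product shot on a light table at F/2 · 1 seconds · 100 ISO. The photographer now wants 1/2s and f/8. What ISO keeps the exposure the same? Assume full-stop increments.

ISO 3200

Shutter speed: 1 → 1/2 — 1 stop shorter (darker).
Aperture: f/2 → f/2.8 → f/4 → f/5.6 → f/8 — 4 stops smaller aperture (darker).
Net change so far: 5 stops darker. Offset with the ISO: 100 → 200 → 400 → 800 → 1600 → 3200.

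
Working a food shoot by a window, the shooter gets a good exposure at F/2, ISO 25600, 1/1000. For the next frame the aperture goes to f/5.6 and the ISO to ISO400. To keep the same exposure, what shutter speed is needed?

Aperture: f/2 → f/2.8 → f/4 → f/5.6 — 3 stops stopped down (darker).
ISO: 25600 → 12800 → 6400 → 3200 → 1600 → 800 → 400 — 6 stops lower (darker).
Net change so far: 9 stops darker. Offset with the shutter speed: 1/1000 → 1/500 → 1/250 → 1/125 → 1/60 → 1/30 → 1/15 → 1/8 → 1/4 → 1/2.

1/2s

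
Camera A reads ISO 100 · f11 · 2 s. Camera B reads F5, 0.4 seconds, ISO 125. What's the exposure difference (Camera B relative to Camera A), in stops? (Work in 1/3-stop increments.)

1/3 stop brighter

Aperture: f/11 → f/10 → f/9 → f/8 → f/7.1 → f/6.3 → f/5.6 → f/5 — 2 1/3 stops larger aperture (brighter).
Shutter speed: 2 → 1.6 → 1.3 → 1 → 0.8 → 0.6 → 0.5 → 0.4 — 2 1/3 stops shorter (darker).
ISO: 100 → 125 — 1/3 stop raised (brighter).
Net: +2 1/3 −2 1/3 +1/3 = +1/3 stops.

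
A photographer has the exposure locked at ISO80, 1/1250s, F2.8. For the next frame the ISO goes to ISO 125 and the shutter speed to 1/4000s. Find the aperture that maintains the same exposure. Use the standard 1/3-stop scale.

f/2

ISO: 80 → 100 → 125 — 2/3 stop higher (brighter).
Shutter speed: 1/1250 → 1/1600 → 1/2000 → 1/2500 → 1/3200 → 1/4000 — 1 2/3 stops shorter (darker).
Net change so far: 1 stop darker. Offset with the aperture: f/2.8 → f/2.5 → f/2.2 → f/2.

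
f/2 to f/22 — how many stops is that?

7 stops

f/2 → f/2.8 → f/4 → f/5.6 → f/8 → f/11 → f/16 → f/22 — count the steps: 7 stops.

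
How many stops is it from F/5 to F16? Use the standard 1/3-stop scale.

3 1/3 stops

f/5 → f/5.6 → f/6.3 → f/7.1 → f/8 → f/9 → f/10 → f/11 → f/13 → f/14 → f/16 — count the steps: 10 third-stops = 3 1/3 stops.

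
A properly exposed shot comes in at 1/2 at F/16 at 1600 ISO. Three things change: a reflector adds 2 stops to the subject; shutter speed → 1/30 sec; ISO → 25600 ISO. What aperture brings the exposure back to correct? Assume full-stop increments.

f/32

Scene light: 2 stops brighter.
Shutter speed: 1/2 → 1/4 → 1/8 → 1/15 → 1/30 — 4 stops faster (darker).
ISO: 1600 → 3200 → 6400 → 12800 → 25600 — 4 stops higher (brighter).
Net so far: 2 stops brighter. Aperture: f/16 → f/22 → f/32.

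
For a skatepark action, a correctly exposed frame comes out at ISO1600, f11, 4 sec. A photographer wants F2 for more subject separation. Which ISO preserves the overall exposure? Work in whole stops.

Aperture: f/11 → f/8 → f/5.6 → f/4 → f/2.8 → f/2 — 5 stops opened up (brighter).
Need 5 stops darker from the ISO: 1600 → 800 → 400 → 200 → 100 → 50.

ISO 50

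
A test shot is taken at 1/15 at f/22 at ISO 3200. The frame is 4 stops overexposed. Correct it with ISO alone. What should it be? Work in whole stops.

ISO 200

Overexposed by 4 stops → need 4 stops darker.
ISO: 3200 → 1600 → 800 → 400 → 200.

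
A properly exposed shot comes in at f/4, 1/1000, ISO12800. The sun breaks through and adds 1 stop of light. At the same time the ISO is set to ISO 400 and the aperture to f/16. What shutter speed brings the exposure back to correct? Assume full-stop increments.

Scene light: 1 stop brighter.
ISO: 12800 → 6400 → 3200 → 1600 → 800 → 400 — 5 stops lower (darker).
Aperture: f/4 → f/5.6 → f/8 → f/11 → f/16 — 4 stops stopped down (darker).
Net so far: 8 stops darker. Shutter speed: 1/1000 → 1/500 → 1/250 → 1/125 → 1/60 → 1/30 → 1/15 → 1/8 → 1/4.

1/4s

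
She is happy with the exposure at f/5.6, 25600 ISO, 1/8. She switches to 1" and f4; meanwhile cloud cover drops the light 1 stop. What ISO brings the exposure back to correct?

ISO 3200

Scene light: 1 stop darker.
Shutter speed: 1/8 → 1/4 → 1/2 → 1 — 3 stops longer (brighter).
Aperture: f/5.6 → f/4 — 1 stop opened up (brighter).
Net so far: 3 stops brighter. ISO: 25600 → 12800 → 6400 → 3200.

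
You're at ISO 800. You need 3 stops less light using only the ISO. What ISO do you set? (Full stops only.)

ISO: 800 → 400 → 200 → 100 — 3 stops lower (darker).

ISO 100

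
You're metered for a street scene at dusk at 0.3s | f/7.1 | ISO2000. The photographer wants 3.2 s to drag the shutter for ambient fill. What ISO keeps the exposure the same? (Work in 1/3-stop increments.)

ISO 200

Shutter speed: 0.3 → 0.4 → 0.5 → 0.6 → 0.8 → 1 → 1.3 → 1.6 → 2 → 2.5 → 3.2 — 3 1/3 stops slower (brighter).
Need 3 1/3 stops darker from the ISO: 2000 → 1600 → 1250 → 1000 → 800 → 640 → 500 → 400 → 320 → 250 → 200.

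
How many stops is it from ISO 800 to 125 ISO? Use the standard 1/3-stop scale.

800 → 640 → 500 → 400 → 320 → 250 → 200 → 160 → 125 — count the steps: 8 third-stops = 2 2/3 stops.

2 2/3 stops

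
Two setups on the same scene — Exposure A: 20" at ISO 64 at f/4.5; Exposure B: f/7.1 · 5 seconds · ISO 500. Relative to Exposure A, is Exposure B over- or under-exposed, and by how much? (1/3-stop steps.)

Aperture: f/4.5 → f/5 → f/5.6 → f/6.3 → f/7.1 — 1 1/3 stops smaller aperture (darker).
Shutter speed: 20 → 15 → 13 → 10 → 8 → 6 → 5 — 2 stops faster (darker).
ISO: 64 → 80 → 100 → 125 → 160 → 200 → 250 → 320 → 400 → 500 — 3 stops raised (brighter).
Net: −1 1/3 −2 +3 = −1/3 stops.

1/3 stop darker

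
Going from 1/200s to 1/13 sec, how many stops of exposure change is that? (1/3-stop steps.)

1/200 → 1/160 → 1/125 → 1/100 → 1/80 → 1/60 → 1/50 → 1/40 → 1/30 → 1/25 → 1/20 → 1/15 → 1/13 — count the steps: 12 third-stops = 4 stops.

4 stops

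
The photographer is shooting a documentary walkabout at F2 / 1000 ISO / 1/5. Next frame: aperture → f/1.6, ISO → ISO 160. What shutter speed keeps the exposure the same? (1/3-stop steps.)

Aperture: f/2 → f/1.8 → f/1.6 — 2/3 stop opened up (brighter).
ISO: 1000 → 800 → 640 → 500 → 400 → 320 → 250 → 200 → 160 — 2 2/3 stops lower (darker).
Net change so far: 2 stops darker. Offset with the shutter speed: 1/5 → 1/4 → 0.3 → 0.4 → 0.5 → 0.6 → 0.8.

0.8 s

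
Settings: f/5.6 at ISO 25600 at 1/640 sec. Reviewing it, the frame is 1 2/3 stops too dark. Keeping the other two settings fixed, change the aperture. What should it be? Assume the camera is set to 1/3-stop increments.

Underexposed by 1 2/3 stops → need 1 2/3 stops brighter.
Aperture: f/5.6 → f/5 → f/4.5 → f/4 → f/3.5 → f/3.2.

f/3.2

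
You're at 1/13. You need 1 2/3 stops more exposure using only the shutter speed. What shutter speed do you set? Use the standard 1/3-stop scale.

1/4s

Shutter speed: 1/13 → 1/10 → 1/8 → 1/6 → 1/5 → 1/4 — 1 2/3 stops slower (brighter).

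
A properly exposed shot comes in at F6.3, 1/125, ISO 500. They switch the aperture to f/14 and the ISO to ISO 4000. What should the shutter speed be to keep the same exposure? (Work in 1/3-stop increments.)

Aperture: f/6.3 → f/7.1 → f/8 → f/9 → f/10 → f/11 → f/13 → f/14 — 2 1/3 stops stopped down (darker).
ISO: 500 → 640 → 800 → 1000 → 1250 → 1600 → 2000 → 2500 → 3200 → 4000 — 3 stops raised (brighter).
Net change so far: 2/3 stop brighter. Offset with the shutter speed: 1/125 → 1/160 → 1/200.

1/200s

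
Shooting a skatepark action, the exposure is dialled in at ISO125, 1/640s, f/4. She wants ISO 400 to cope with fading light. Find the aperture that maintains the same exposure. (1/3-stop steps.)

f/7.1

ISO: 125 → 160 → 200 → 250 → 320 → 400 — 1 2/3 stops higher (brighter).
Need 1 2/3 stops darker from the aperture: f/4 → f/4.5 → f/5 → f/5.6 → f/6.3 → f/7.1.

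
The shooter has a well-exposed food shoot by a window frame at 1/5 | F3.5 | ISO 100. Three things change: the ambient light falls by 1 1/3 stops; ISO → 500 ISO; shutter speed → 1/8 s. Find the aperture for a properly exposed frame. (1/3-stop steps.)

Scene light: 1 1/3 stops darker.
ISO: 100 → 125 → 160 → 200 → 250 → 320 → 400 → 500 — 2 1/3 stops raised (brighter).
Shutter speed: 1/5 → 1/6 → 1/8 — 2/3 stop shorter (darker).
Net so far: 1/3 stop brighter. Aperture: f/3.5 → f/4.

f/4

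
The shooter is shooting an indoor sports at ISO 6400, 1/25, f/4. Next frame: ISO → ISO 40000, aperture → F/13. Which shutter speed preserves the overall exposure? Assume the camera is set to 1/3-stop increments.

1/15s

ISO: 6400 → 8000 → 10000 → 12800 → 16000 → 20000 → 25600 → 32000 → 40000 — 2 2/3 stops higher (brighter).
Aperture: f/4 → f/4.5 → f/5 → f/5.6 → f/6.3 → f/7.1 → f/8 → f/9 → f/10 → f/11 → f/13 — 3 1/3 stops stopped down (darker).
Net change so far: 2/3 stop darker. Offset with the shutter speed: 1/25 → 1/20 → 1/15.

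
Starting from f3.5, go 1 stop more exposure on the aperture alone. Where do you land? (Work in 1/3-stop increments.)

Aperture: f/3.5 → f/3.2 → f/2.8 → f/2.5 — 1 stop opened up (brighter).

f/2.5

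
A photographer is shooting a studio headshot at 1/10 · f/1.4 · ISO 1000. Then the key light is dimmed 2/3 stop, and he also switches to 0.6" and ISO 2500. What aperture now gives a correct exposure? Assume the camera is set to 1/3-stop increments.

Scene light: 2/3 stop darker.
Shutter speed: 1/10 → 1/8 → 1/6 → 1/5 → 1/4 → 0.3 → 0.4 → 0.5 → 0.6 — 2 2/3 stops slower (brighter).
ISO: 1000 → 1250 → 1600 → 2000 → 2500 — 1 1/3 stops higher (brighter).
Net so far: 3 1/3 stops brighter. Aperture: f/1.4 → f/1.6 → f/1.8 → f/2 → f/2.2 → f/2.5 → f/2.8 → f/3.2 → f/3.5 → f/4 → f/4.5.

f/4.5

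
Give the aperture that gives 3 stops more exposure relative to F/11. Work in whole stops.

f/4

Aperture: f/11 → f/8 → f/5.6 → f/4 — 3 stops wider (brighter).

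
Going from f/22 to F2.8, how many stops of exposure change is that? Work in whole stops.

6 stops

f/22 → f/16 → f/11 → f/8 → f/5.6 → f/4 → f/2.8 — count the steps: 6 stops.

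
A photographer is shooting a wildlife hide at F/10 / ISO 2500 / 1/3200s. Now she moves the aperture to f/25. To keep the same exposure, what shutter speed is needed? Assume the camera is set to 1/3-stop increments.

1/500s

Aperture: f/10 → f/11 → f/13 → f/14 → f/16 → f/18 → f/20 → f/22 → f/25 — 2 2/3 stops narrower (darker).
Need 2 2/3 stops brighter from the shutter speed: 1/3200 → 1/2500 → 1/2000 → 1/1600 → 1/1250 → 1/1000 → 1/800 → 1/640 → 1/500.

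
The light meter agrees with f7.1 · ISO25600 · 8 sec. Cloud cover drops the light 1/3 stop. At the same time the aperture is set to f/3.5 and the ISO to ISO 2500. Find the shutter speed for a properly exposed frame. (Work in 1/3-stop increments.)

25 s

Scene light: 1/3 stop darker.
Aperture: f/7.1 → f/6.3 → f/5.6 → f/5 → f/4.5 → f/4 → f/3.5 — 2 stops opened up (brighter).
ISO: 25600 → 20000 → 16000 → 12800 → 10000 → 8000 → 6400 → 5000 → 4000 → 3200 → 2500 — 3 1/3 stops lower (darker).
Net so far: 1 2/3 stops darker. Shutter speed: 8 → 10 → 13 → 15 → 20 → 25.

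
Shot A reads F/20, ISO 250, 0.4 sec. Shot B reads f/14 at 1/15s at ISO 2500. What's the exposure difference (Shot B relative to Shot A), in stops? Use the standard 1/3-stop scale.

Aperture: f/20 → f/18 → f/16 → f/14 — 1 stop larger aperture (brighter).
Shutter speed: 0.4 → 0.3 → 1/4 → 1/5 → 1/6 → 1/8 → 1/10 → 1/13 → 1/15 — 2 2/3 stops faster (darker).
ISO: 250 → 320 → 400 → 500 → 640 → 800 → 1000 → 1250 → 1600 → 2000 → 2500 — 3 1/3 stops higher (brighter).
Net: +1 −2 2/3 +3 1/3 = +1 2/3 stops.

1 2/3 stops brighter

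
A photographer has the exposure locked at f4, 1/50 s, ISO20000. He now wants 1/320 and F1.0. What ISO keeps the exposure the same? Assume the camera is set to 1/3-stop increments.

Shutter speed: 1/50 → 1/60 → 1/80 → 1/100 → 1/125 → 1/160 → 1/200 → 1/250 → 1/320 — 2 2/3 stops faster (darker).
Aperture: f/4 → f/3.5 → f/3.2 → f/2.8 → f/2.5 → f/2.2 → f/2 → f/1.8 → f/1.6 → f/1.4 → f/1.2 → f/1.1 → f/1.0 — 4 stops opened up (brighter).
Net change so far: 1 1/3 stops brighter. Offset with the ISO: 20000 → 16000 → 12800 → 10000 → 8000.

ISO 8000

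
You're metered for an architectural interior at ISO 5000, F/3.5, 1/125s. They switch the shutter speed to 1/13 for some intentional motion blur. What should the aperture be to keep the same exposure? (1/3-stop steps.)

Shutter speed: 1/125 → 1/100 → 1/80 → 1/60 → 1/50 → 1/40 → 1/30 → 1/25 → 1/20 → 1/15 → 1/13 — 3 1/3 stops slower (brighter).
Need 3 1/3 stops darker from the aperture: f/3.5 → f/4 → f/4.5 → f/5 → f/5.6 → f/6.3 → f/7.1 → f/8 → f/9 → f/10 → f/11.

f/11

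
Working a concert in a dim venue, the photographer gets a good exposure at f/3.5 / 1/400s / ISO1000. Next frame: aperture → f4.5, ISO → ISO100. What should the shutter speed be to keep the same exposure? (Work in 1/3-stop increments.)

Aperture: f/3.5 → f/4 → f/4.5 — 2/3 stop stopped down (darker).
ISO: 1000 → 800 → 640 → 500 → 400 → 320 → 250 → 200 → 160 → 125 → 100 — 3 1/3 stops dropped (darker).
Net change so far: 4 stops darker. Offset with the shutter speed: 1/400 → 1/320 → 1/250 → 1/200 → 1/160 → 1/125 → 1/100 → 1/80 → 1/60 → 1/50 → 1/40 → 1/30 → 1/25.

1/25s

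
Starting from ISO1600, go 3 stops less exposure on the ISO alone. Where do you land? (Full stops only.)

ISO: 1600 → 800 → 400 → 200 — 3 stops dropped (darker).

ISO 200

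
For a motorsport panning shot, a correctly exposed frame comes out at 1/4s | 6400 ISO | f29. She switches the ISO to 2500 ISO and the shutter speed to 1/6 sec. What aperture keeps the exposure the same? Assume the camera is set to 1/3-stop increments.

f/14

ISO: 6400 → 5000 → 4000 → 3200 → 2500 — 1 1/3 stops lower (darker).
Shutter speed: 1/4 → 1/5 → 1/6 — 2/3 stop shorter (darker).
Net change so far: 2 stops darker. Offset with the aperture: f/29 → f/25 → f/22 → f/20 → f/18 → f/16 → f/14.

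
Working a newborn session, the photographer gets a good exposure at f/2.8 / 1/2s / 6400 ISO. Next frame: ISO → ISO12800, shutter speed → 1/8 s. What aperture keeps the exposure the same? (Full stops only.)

f/2

ISO: 6400 → 12800 — 1 stop higher (brighter).
Shutter speed: 1/2 → 1/4 → 1/8 — 2 stops faster (darker).
Net change so far: 1 stop darker. Offset with the aperture: f/2.8 → f/2.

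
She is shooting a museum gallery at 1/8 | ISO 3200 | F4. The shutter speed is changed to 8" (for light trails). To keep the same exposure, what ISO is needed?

ISO 50

Shutter speed: 1/8 → 1/4 → 1/2 → 1 → 2 → 4 → 8 — 6 stops slower (brighter).
Need 6 stops darker from the ISO: 3200 → 1600 → 800 → 400 → 200 → 100 → 50.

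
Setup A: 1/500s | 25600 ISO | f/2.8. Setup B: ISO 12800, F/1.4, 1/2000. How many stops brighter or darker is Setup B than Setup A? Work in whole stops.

Aperture: f/2.8 → f/2 → f/1.4 — 2 stops opened up (brighter).
Shutter speed: 1/500 → 1/1000 → 1/2000 — 2 stops shorter (darker).
ISO: 25600 → 12800 — 1 stop lower (darker).
Net: +2 −2 −1 = −1 stop.

1 stop darker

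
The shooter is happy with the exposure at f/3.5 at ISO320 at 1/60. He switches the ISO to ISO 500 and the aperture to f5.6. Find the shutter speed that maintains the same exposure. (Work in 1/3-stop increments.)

ISO: 320 → 400 → 500 — 2/3 stop raised (brighter).
Aperture: f/3.5 → f/4 → f/4.5 → f/5 → f/5.6 — 1 1/3 stops stopped down (darker).
Net change so far: 2/3 stop darker. Offset with the shutter speed: 1/60 → 1/50 → 1/40.

1/40s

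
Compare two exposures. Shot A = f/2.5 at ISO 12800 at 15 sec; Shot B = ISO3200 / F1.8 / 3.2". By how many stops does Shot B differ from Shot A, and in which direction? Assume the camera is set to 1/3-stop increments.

3 1/3 stops darker

Aperture: f/2.5 → f/2.2 → f/2 → f/1.8 — 1 stop opened up (brighter).
Shutter speed: 15 → 13 → 10 → 8 → 6 → 5 → 4 → 3.2 — 2 1/3 stops faster (darker).
ISO: 12800 → 10000 → 8000 → 6400 → 5000 → 4000 → 3200 — 2 stops lower (darker).
Net: +1 −2 1/3 −2 = −3 1/3 stops.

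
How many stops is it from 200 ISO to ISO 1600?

200 → 400 → 800 → 1600 — count the steps: 3 stops.

3 stops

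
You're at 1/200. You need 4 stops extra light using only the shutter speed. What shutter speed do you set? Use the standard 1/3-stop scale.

1/13s

Shutter speed: 1/200 → 1/160 → 1/125 → 1/100 → 1/80 → 1/60 → 1/50 → 1/40 → 1/30 → 1/25 → 1/20 → 1/15 → 1/13 — 4 stops longer (brighter).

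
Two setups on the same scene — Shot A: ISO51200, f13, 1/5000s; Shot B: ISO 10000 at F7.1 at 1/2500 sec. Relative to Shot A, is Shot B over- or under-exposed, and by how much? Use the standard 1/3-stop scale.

Aperture: f/13 → f/11 → f/10 → f/9 → f/8 → f/7.1 — 1 2/3 stops larger aperture (brighter).
Shutter speed: 1/5000 → 1/4000 → 1/3200 → 1/2500 — 1 stop slower (brighter).
ISO: 51200 → 40000 → 32000 → 25600 → 20000 → 16000 → 12800 → 10000 — 2 1/3 stops lower (darker).
Net: +1 2/3 +1 −2 1/3 = +1/3 stops.

1/3 stop brighter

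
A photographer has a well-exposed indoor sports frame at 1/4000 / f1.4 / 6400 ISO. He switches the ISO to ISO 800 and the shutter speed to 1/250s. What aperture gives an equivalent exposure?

f/2

ISO: 6400 → 3200 → 1600 → 800 — 3 stops dropped (darker).
Shutter speed: 1/4000 → 1/2000 → 1/1000 → 1/500 → 1/250 — 4 stops slower (brighter).
Net change so far: 1 stop brighter. Offset with the aperture: f/1.4 → f/2.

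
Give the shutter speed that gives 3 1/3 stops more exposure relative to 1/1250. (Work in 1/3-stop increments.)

Shutter speed: 1/1250 → 1/1000 → 1/800 → 1/640 → 1/500 → 1/400 → 1/320 → 1/250 → 1/200 → 1/160 → 1/125 — 3 1/3 stops longer (brighter).

1/125s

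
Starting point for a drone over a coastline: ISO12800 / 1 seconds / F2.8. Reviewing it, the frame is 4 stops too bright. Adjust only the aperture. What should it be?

Overexposed by 4 stops → need 4 stops darker.
Aperture: f/2.8 → f/4 → f/5.6 → f/8 → f/11.

f/11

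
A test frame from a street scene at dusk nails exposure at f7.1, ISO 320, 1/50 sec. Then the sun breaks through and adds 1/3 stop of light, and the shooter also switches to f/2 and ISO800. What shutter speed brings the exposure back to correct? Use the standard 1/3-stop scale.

Scene light: 1/3 stop brighter.
Aperture: f/7.1 → f/6.3 → f/5.6 → f/5 → f/4.5 → f/4 → f/3.5 → f/3.2 → f/2.8 → f/2.5 → f/2.2 → f/2 — 3 2/3 stops larger aperture (brighter).
ISO: 320 → 400 → 500 → 640 → 800 — 1 1/3 stops higher (brighter).
Net so far: 5 1/3 stops brighter. Shutter speed: 1/50 → 1/60 → 1/80 → 1/100 → 1/125 → 1/160 → 1/200 → 1/250 → 1/320 → 1/400 → 1/500 → 1/640 → 1/800 → 1/1000 → 1/1250 → 1/1600 → 1/2000.

1/2000s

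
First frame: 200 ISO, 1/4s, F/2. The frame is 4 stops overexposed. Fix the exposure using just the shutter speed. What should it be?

Overexposed by 4 stops → need 4 stops darker.
Shutter speed: 1/4 → 1/8 → 1/15 → 1/30 → 1/60.

1/60s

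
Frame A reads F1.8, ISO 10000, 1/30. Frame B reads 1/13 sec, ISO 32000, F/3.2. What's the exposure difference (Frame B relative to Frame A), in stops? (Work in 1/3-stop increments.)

Aperture: f/1.8 → f/2 → f/2.2 → f/2.5 → f/2.8 → f/3.2 — 1 2/3 stops smaller aperture (darker).
Shutter speed: 1/30 → 1/25 → 1/20 → 1/15 → 1/13 — 1 1/3 stops slower (brighter).
ISO: 10000 → 12800 → 16000 → 20000 → 25600 → 32000 — 1 2/3 stops raised (brighter).
Net: −1 2/3 +1 1/3 +1 2/3 = +1 1/3 stops.

1 1/3 stops brighter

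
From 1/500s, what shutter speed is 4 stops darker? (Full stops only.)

Shutter speed: 1/500 → 1/1000 → 1/2000 → 1/4000 → 1/8000 — 4 stops shorter (darker).

1/8000s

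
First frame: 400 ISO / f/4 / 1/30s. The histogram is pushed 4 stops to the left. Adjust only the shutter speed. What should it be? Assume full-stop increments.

1/2s

Underexposed by 4 stops → need 4 stops brighter.
Shutter speed: 1/30 → 1/15 → 1/8 → 1/4 → 1/2.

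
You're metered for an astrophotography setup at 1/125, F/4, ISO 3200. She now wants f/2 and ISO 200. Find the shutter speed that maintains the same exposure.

1/30s

Aperture: f/4 → f/2.8 → f/2 — 2 stops opened up (brighter).
ISO: 3200 → 1600 → 800 → 400 → 200 — 4 stops lower (darker).
Net change so far: 2 stops darker. Offset with the shutter speed: 1/125 → 1/60 → 1/30.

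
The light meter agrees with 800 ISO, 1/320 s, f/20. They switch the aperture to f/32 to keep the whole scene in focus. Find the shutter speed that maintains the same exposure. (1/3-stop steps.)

1/125s

Aperture: f/20 → f/22 → f/25 → f/29 → f/32 — 1 1/3 stops stopped down (darker).
Need 1 1/3 stops brighter from the shutter speed: 1/320 → 1/250 → 1/200 → 1/160 → 1/125.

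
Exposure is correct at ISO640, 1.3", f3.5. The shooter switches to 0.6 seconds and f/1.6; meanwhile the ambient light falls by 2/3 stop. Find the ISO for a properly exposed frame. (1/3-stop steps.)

Scene light: 2/3 stop darker.
Shutter speed: 1.3 → 1 → 0.8 → 0.6 — 1 stop shorter (darker).
Aperture: f/3.5 → f/3.2 → f/2.8 → f/2.5 → f/2.2 → f/2 → f/1.8 → f/1.6 — 2 1/3 stops larger aperture (brighter).
Net so far: 2/3 stop brighter. ISO: 640 → 500 → 400.

ISO 400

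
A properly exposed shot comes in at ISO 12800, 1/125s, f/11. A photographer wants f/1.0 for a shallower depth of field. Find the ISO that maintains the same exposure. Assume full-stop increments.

Aperture: f/11 → f/8 → f/5.6 → f/4 → f/2.8 → f/2 → f/1.4 → f/1.0 — 7 stops wider (brighter).
Need 7 stops darker from the ISO: 12800 → 6400 → 3200 → 1600 → 800 → 400 → 200 → 100.

ISO 100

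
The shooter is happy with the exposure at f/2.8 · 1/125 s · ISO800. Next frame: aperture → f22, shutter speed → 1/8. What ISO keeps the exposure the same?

Aperture: f/2.8 → f/4 → f/5.6 → f/8 → f/11 → f/16 → f/22 — 6 stops narrower (darker).
Shutter speed: 1/125 → 1/60 → 1/30 → 1/15 → 1/8 — 4 stops slower (brighter).
Net change so far: 2 stops darker. Offset with the ISO: 800 → 1600 → 3200.

ISO 3200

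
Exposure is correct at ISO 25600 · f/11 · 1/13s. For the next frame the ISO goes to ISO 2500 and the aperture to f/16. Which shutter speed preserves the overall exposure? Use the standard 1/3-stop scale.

ISO: 25600 → 20000 → 16000 → 12800 → 10000 → 8000 → 6400 → 5000 → 4000 → 3200 → 2500 — 3 1/3 stops dropped (darker).
Aperture: f/11 → f/13 → f/14 → f/16 — 1 stop narrower (darker).
Net change so far: 4 1/3 stops darker. Offset with the shutter speed: 1/13 → 1/10 → 1/8 → 1/6 → 1/5 → 1/4 → 0.3 → 0.4 → 0.5 → 0.6 → 0.8 → 1 → 1.3 → 1.6.

1.6 s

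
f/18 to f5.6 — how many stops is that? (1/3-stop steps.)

3 1/3 stops

f/18 → f/16 → f/14 → f/13 → f/11 → f/10 → f/9 → f/8 → f/7.1 → f/6.3 → f/5.6 — count the steps: 10 third-stops = 3 1/3 stops.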